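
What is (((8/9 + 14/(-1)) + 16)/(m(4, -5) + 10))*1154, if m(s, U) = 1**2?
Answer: 30004/99 ≈ 303.07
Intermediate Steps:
m(s, U) = 1
(((8/9 + 14/(-1)) + 16)/(m(4, -5) + 10))*1154 = (((8/9 + 14/(-1)) + 16)/(1 + 10))*1154 = (((8*(1/9) + 14*(-1)) + 16)/11)*1154 = (((8/9 - 14) + 16)*(1/11))*1154 = ((-118/9 + 16)*(1/11))*1154 = ((26/9)*(1/11))*1154 = (26/99)*1154 = 30004/99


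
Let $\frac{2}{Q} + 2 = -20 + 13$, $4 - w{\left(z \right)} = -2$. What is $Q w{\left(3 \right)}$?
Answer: $- \frac{4}{3} \approx -1.3333$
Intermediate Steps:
$w{\left(z \right)} = 6$ ($w{\left(z \right)} = 4 - -2 = 4 + 2 = 6$)
$Q = - \frac{2}{9}$ ($Q = \frac{2}{-2 + \left(-20 + 13\right)} = \frac{2}{-2 - 7} = \frac{2}{-9} = 2 \left(- \frac{1}{9}\right) = - \frac{2}{9} \approx -0.22222$)
$Q w{\left(3 \right)} = \left(- \frac{2}{9}\right) 6 = - \frac{4}{3}$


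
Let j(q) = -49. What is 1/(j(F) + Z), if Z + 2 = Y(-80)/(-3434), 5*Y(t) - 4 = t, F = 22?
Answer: -8585/437797 ≈ -0.019610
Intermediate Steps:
Y(t) = ⅘ + t/5
Z = -17132/8585 (Z = -2 + (⅘ + (⅕)*(-80))/(-3434) = -2 + (⅘ - 16)*(-1/3434) = -2 - 76/5*(-1/3434) = -2 + 38/8585 = -17132/8585 ≈ -1.9956)
1/(j(F) + Z) = 1/(-49 - 17132/8585) = 1/(-437797/8585) = -8585/437797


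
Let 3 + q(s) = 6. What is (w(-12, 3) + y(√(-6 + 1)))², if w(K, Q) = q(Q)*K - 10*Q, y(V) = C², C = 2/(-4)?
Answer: 69169/16 ≈ 4323.1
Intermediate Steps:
C = -½ (C = 2*(-¼) = -½ ≈ -0.50000)
q(s) = 3 (q(s) = -3 + 6 = 3)
y(V) = ¼ (y(V) = (-½)² = ¼)
w(K, Q) = -10*Q + 3*K (w(K, Q) = 3*K - 10*Q = -10*Q + 3*K)
(w(-12, 3) + y(√(-6 + 1)))² = ((-10*3 + 3*(-12)) + ¼)² = ((-30 - 36) + ¼)² = (-66 + ¼)² = (-263/4)² = 69169/16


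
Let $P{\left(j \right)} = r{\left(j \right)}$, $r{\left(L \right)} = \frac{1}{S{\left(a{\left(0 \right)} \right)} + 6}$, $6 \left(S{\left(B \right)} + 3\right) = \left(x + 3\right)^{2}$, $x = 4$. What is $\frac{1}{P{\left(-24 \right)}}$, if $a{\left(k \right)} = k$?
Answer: $\frac{67}{6} \approx 11.167$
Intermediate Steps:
$S{\left(B \right)} = \frac{31}{6}$ ($S{\left(B \right)} = -3 + \frac{\left(4 + 3\right)^{2}}{6} = -3 + \frac{7^{2}}{6} = -3 + \frac{1}{6} \cdot 49 = -3 + \frac{49}{6} = \frac{31}{6}$)
$r{\left(L \right)} = \frac{6}{67}$ ($r{\left(L \right)} = \frac{1}{\frac{31}{6} + 6} = \frac{1}{\frac{67}{6}} = \frac{6}{67}$)
$P{\left(j \right)} = \frac{6}{67}$
$\frac{1}{P{\left(-24 \right)}} = \frac{1}{\frac{6}{67}} = \frac{67}{6}$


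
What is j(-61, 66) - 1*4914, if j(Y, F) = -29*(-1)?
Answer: -4885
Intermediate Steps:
j(Y, F) = 29
j(-61, 66) - 1*4914 = 29 - 1*4914 = 29 - 4914 = -4885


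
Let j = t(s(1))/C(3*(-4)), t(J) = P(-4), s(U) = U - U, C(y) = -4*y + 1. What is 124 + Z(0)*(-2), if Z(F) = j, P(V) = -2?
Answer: 6080/49 ≈ 124.08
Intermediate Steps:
C(y) = 1 - 4*y
s(U) = 0
t(J) = -2
j = -2/49 (j = -2/(1 - 12*(-4)) = -2/(1 - 4*(-12)) = -2/(1 + 48) = -2/49 ≈ -0.040816)
Z(F) = -2/49
124 + Z(0)*(-2) = 124 - 2/49*(-2) = 124 + 4/49 = 6080/49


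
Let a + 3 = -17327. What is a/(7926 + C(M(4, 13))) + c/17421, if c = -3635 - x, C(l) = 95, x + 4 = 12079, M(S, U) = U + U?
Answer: -427915840/139733841 ≈ -3.0624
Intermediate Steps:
a = -17330 (a = -3 - 17327 = -17330)
M(S, U) = 2*U
x = 12075 (x = -4 + 12079 = 12075)
c = -15710 (c = -3635 - 1*12075 = -3635 - 12075 = -15710)
a/(7926 + C(M(4, 13))) + c/17421 = -17330/(7926 + 95) - 15710/17421 = -17330/8021 - 15710*1/17421 = -17330*1/8021 - 15710/17421 = -17330/8021 - 15710/17421 = -427915840/139733841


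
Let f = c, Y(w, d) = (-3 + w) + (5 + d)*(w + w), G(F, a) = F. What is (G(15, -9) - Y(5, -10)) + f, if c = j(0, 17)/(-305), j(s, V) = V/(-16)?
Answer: 307457/4880 ≈ 63.003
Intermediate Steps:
j(s, V) = -V/16 (j(s, V) = V*(-1/16) = -V/16)
Y(w, d) = -3 + w + 2*w*(5 + d) (Y(w, d) = (-3 + w) + (5 + d)*(2*w) = (-3 + w) + 2*w*(5 + d) = -3 + w + 2*w*(5 + d))
c = 17/4880 (c = -1/16*17/(-305) = -17/16*(-1/305) = 17/4880 ≈ 0.0034836)
f = 17/4880 ≈ 0.0034836
(G(15, -9) - Y(5, -10)) + f = (15 - (-3 + 11*5 + 2*(-10)*5)) + 17/4880 = (15 - (-3 + 55 - 100)) + 17/4880 = (15 - 1*(-48)) + 17/4880 = (15 + 48) + 17/4880 = 63 + 17/4880 = 307457/4880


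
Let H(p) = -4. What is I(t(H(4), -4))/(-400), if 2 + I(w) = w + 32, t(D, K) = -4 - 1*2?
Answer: -3/50 ≈ -0.060000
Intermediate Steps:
t(D, K) = -6 (t(D, K) = -4 - 2 = -6)
I(w) = 30 + w (I(w) = -2 + (w + 32) = -2 + (32 + w) = 30 + w)
I(t(H(4), -4))/(-400) = (30 - 6)/(-400) = 24*(-1/400) = -3/50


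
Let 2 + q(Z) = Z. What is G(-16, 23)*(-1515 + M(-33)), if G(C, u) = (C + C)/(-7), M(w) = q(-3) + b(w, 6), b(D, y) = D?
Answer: -49696/7 ≈ -7099.4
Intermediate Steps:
q(Z) = -2 + Z
M(w) = -5 + w (M(w) = (-2 - 3) + w = -5 + w)
G(C, u) = -2*C/7 (G(C, u) = (2*C)*(-1/7) = -2*C/7)
G(-16, 23)*(-1515 + M(-33)) = (-2/7*(-16))*(-1515 + (-5 - 33)) = 32*(-1515 - 38)/7 = (32/7)*(-1553) = -49696/7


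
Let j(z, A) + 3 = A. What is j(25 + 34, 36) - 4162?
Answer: -4129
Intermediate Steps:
j(z, A) = -3 + A
j(25 + 34, 36) - 4162 = (-3 + 36) - 4162 = 33 - 4162 = -4129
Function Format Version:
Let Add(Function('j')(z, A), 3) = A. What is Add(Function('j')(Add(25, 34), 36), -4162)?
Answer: -4129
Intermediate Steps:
Function('j')(z, A) = Add(-3, A)
Add(Function('j')(Add(25, 34), 36), -4162) = Add(Add(-3, 36), -4162) = Add(33, -4162) = -4129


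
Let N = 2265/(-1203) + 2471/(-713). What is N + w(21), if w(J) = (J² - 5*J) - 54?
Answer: 79098280/285913 ≈ 276.65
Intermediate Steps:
w(J) = -54 + J² - 5*J
N = -1529186/285913 (N = 2265*(-1/1203) + 2471*(-1/713) = -755/401 - 2471/713 = -1529186/285913 ≈ -5.3484)
N + w(21) = -1529186/285913 + (-54 + 21² - 5*21) = -1529186/285913 + (-54 + 441 - 105) = -1529186/285913 + 282 = 79098280/285913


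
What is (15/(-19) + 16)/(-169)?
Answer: -289/3211 ≈ -0.090003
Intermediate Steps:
(15/(-19) + 16)/(-169) = (15*(-1/19) + 16)*(-1/169) = (-15/19 + 16)*(-1/169) = (289/19)*(-1/169) = -289/3211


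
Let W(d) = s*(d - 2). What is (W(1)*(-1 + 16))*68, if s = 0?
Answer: 0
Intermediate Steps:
W(d) = 0 (W(d) = 0*(d - 2) = 0*(-2 + d) = 0)
(W(1)*(-1 + 16))*68 = (0*(-1 + 16))*68 = (0*15)*68 = 0*68 = 0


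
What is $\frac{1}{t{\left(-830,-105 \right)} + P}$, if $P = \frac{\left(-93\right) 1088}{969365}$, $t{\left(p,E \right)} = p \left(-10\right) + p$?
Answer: $\frac{969365}{7241055366} \approx 0.00013387$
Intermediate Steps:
$t{\left(p,E \right)} = - 9 p$ ($t{\left(p,E \right)} = - 10 p + p = - 9 p$)
$P = - \frac{101184}{969365}$ ($P = \left(-101184\right) \frac{1}{969365} = - \frac{101184}{969365} \approx -0.10438$)
$\frac{1}{t{\left(-830,-105 \right)} + P} = \frac{1}{\left(-9\right) \left(-830\right) - \frac{101184}{969365}} = \frac{1}{7470 - \frac{101184}{969365}} = \frac{1}{\frac{7241055366}{969365}} = \frac{969365}{7241055366}$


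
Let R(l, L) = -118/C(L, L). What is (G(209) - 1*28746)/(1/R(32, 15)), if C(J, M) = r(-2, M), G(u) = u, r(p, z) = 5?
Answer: 3367366/5 ≈ 6.7347e+5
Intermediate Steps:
C(J, M) = 5
R(l, L) = -118/5
(G(209) - 1*28746)/(1/R(32, 15)) = (209 - 1*28746)/(1/(-118/5)) = (209 - 28746)/(-5/118) = -28537*(-118/5) = 3367366/5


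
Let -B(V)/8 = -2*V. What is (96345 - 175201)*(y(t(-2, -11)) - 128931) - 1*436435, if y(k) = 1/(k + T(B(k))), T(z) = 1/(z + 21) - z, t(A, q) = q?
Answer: 129999623996947/12787 ≈ 1.0167e+10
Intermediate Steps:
B(V) = 16*V (B(V) = -(-16)*V = 16*V)
T(z) = 1/(21 + z) - z
y(k) = 1/(k + (1 - 336*k - 256*k**2)/(21 + 16*k)) (y(k) = 1/(k + (1 - (16*k)**2 - 336*k)/(21 + 16*k)) = 1/(k + (1 - 256*k**2 - 336*k)/(21 + 16*k)) = 1/(k + (1 - 336*k - 256*k**2)/(21 + 16*k)))
(96345 - 175201)*(y(t(-2, -11)) - 128931) - 1*436435 = (96345 - 175201)*((-21 - 16*(-11))/(-1 + 240*(-11)**2 + 315*(-11)) - 128931) - 1*436435 = -78856*((-21 + 176)/(-1 + 240*121 - 3465) - 128931) - 436435 = -78856*(155/(-1 + 29040 - 3465) - 128931) - 436435 = -78856*(155/25574 - 128931) - 436435 = -78856*(-3297281239/25574) - 436435 = 130005204691292/12787 - 436435 = 129999623996947/12787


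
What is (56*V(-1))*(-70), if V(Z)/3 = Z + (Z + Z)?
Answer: 35280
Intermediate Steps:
V(Z) = 9*Z (V(Z) = 3*(Z + (Z + Z)) = 3*(Z + 2*Z) = 3*(3*Z) = 9*Z)
(56*V(-1))*(-70) = (56*(9*(-1)))*(-70) = (56*(-9))*(-70) = -504*(-70) = 35280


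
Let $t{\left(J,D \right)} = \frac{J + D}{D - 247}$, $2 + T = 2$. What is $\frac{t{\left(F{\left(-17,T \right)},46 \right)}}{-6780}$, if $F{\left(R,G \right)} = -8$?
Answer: $\frac{19}{681390} \approx 2.7884 \cdot 10^{-5}$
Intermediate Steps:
$T = 0$ ($T = -2 + 2 = 0$)
$t{\left(J,D \right)} = \frac{D + J}{-247 + D}$
$\frac{t{\left(F{\left(-17,T \right)},46 \right)}}{-6780} = \frac{\frac{1}{-247 + 46} \left(46 - 8\right)}{-6780} = \frac{1}{-201} \cdot 38 \left(- \frac{1}{6780}\right) = \left(- \frac{1}{201}\right) 38 \left(- \frac{1}{6780}\right) = \left(- \frac{38}{201}\right) \left(- \frac{1}{6780}\right) = \frac{19}{681390}$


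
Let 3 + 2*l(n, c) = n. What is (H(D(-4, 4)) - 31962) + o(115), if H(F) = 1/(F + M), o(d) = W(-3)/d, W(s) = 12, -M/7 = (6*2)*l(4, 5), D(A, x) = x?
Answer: -139673599/4370 ≈ -31962.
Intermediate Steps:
l(n, c) = -3/2 + n/2
M = -42 (M = -7*6*2*(-3/2 + (½)*4) = -84*(-3/2 + 2) = -84/2 = -7*6 = -42)
o(d) = 12/d
H(F) = 1/(-42 + F) (H(F) = 1/(F - 42) = 1/(-42 + F))
(H(D(-4, 4)) - 31962) + o(115) = (1/(-42 + 4) - 31962) + 12/115 = (1/(-38) - 31962) + 12*(1/115) = (-1/38 - 31962) + 12/115 = -1214557/38 + 12/115 = -139673599/4370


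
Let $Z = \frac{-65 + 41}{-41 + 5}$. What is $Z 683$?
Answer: $\frac{1366}{3} \approx 455.33$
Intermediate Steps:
$Z = \frac{2}{3}$ ($Z = - \frac{24}{-36} = \left(-24\right) \left(- \frac{1}{36}\right) = \frac{2}{3} \approx 0.66667$)
$Z 683 = \frac{2}{3} \cdot 683 = \frac{1366}{3}$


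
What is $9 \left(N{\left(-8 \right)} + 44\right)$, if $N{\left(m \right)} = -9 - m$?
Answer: $387$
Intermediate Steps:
$9 \left(N{\left(-8 \right)} + 44\right) = 9 \left(\left(-9 - -8\right) + 44\right) = 9 \left(\left(-9 + 8\right) + 44\right) = 9 \left(-1 + 44\right) = 9 \cdot 43 = 387$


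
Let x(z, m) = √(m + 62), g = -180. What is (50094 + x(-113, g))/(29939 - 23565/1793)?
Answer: 44909271/26828531 + 1793*I*√118/53657062 ≈ 1.6739 + 0.00036299*I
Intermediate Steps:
x(z, m) = √(62 + m)
(50094 + x(-113, g))/(29939 - 23565/1793) = (50094 + √(62 - 180))/(29939 - 23565/1793) = (50094 + √(-118))/(29939 - 23565/1793) = (50094 + I*√118)/(29939 - 15*1571/1793) = (50094 + I*√118)/(29939 - 23565/1793) = (50094 + I*√118)/(53657062/1793) = (50094 + I*√118)*(1793/53657062) = 44909271/26828531 + 1793*I*√118/53657062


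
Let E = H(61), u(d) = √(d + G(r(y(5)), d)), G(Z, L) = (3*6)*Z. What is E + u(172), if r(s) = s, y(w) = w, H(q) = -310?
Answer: -310 + √262 ≈ -293.81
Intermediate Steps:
G(Z, L) = 18*Z
u(d) = √(90 + d) (u(d) = √(d + 18*5) = √(d + 90) = √(90 + d))
E = -310
E + u(172) = -310 + √(90 + 172) = -310 + √262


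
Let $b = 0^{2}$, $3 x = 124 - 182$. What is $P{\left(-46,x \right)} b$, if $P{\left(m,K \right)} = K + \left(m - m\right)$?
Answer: $0$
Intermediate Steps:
$x = - \frac{58}{3}$ ($x = \frac{124 - 182}{3} = \frac{1}{3} \left(-58\right) = - \frac{58}{3} \approx -19.333$)
$b = 0$
$P{\left(m,K \right)} = K$ ($P{\left(m,K \right)} = K + 0 = K$)
$P{\left(-46,x \right)} b = \left(- \frac{58}{3}\right) 0 = 0$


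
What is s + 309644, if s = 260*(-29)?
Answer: 302104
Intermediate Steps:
s = -7540
s + 309644 = -7540 + 309644 = 302104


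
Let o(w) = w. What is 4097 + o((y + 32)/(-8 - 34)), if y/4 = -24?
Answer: 86069/21 ≈ 4098.5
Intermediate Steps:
y = -96 (y = 4*(-24) = -96)
4097 + o((y + 32)/(-8 - 34)) = 4097 + (-96 + 32)/(-8 - 34) = 4097 - 64/(-42) = 4097 - 64*(-1/42) = 4097 + 32/21 = 86069/21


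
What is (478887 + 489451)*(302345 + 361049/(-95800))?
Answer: 14023611301285719/47900 ≈ 2.9277e+11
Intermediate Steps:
(478887 + 489451)*(302345 + 361049/(-95800)) = 968338*(302345 + 361049*(-1/95800)) = 968338*(302345 - 361049/95800) = 968338*(28964289951/95800) = 14023611301285719/47900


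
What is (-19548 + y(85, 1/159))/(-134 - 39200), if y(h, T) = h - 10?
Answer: 19473/39334 ≈ 0.49507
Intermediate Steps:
y(h, T) = -10 + h
(-19548 + y(85, 1/159))/(-134 - 39200) = (-19548 + (-10 + 85))/(-134 - 39200) = (-19548 + 75)/(-39334) = -19473*(-1/39334) = 19473/39334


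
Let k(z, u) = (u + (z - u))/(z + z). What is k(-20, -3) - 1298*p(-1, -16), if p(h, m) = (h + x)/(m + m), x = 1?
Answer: ½ ≈ 0.50000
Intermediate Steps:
k(z, u) = ½ (k(z, u) = z/((2*z)) = z*(1/(2*z)) = ½)
p(h, m) = (1 + h)/(2*m) (p(h, m) = (h + 1)/(m + m) = (1 + h)/((2*m)) = (1 + h)*(1/(2*m)) = (1 + h)/(2*m))
k(-20, -3) - 1298*p(-1, -16) = ½ - 649*(1 - 1)/(-16) = ½ - 649*(-1)*0/16 = ½ - 1298*0 = ½ + 0 = ½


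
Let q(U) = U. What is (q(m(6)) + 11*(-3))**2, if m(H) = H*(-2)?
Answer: 2025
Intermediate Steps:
m(H) = -2*H
(q(m(6)) + 11*(-3))**2 = (-2*6 + 11*(-3))**2 = (-12 - 33)**2 = (-45)**2 = 2025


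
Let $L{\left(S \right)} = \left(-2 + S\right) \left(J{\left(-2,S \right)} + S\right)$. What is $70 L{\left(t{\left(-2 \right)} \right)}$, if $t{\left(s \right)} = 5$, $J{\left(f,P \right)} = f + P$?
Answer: $1680$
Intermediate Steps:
$J{\left(f,P \right)} = P + f$
$L{\left(S \right)} = \left(-2 + S\right) \left(-2 + 2 S\right)$ ($L{\left(S \right)} = \left(-2 + S\right) \left(\left(S - 2\right) + S\right) = \left(-2 + S\right) \left(\left(-2 + S\right) + S\right) = \left(-2 + S\right) \left(-2 + 2 S\right)$)
$70 L{\left(t{\left(-2 \right)} \right)} = 70 \left(4 - 30 + 2 \cdot 5^{2}\right) = 70 \left(4 - 30 + 2 \cdot 25\right) = 70 \left(4 - 30 + 50\right) = 70 \cdot 24 = 1680$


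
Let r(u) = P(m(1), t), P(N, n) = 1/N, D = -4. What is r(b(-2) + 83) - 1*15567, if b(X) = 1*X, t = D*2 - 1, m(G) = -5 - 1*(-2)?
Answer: -46702/3 ≈ -15567.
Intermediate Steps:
m(G) = -3 (m(G) = -5 + 2 = -3)
t = -9 (t = -4*2 - 1 = -8 - 1 = -9)
P(N, n) = 1/N
b(X) = X
r(u) = -1/3 (r(u) = 1/(-3) = -1/3)
r(b(-2) + 83) - 1*15567 = -1/3 - 1*15567 = -1/3 - 15567 = -46702/3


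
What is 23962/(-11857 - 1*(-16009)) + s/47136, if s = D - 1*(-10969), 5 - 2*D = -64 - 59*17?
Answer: 49051733/8154528 ≈ 6.0153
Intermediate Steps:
D = 536 (D = 5/2 - (-64 - 59*17)/2 = 5/2 - (-64 - 1003)/2 = 5/2 - ½*(-1067) = 5/2 + 1067/2 = 536)
s = 11505 (s = 536 - 1*(-10969) = 536 + 10969 = 11505)
23962/(-11857 - 1*(-16009)) + s/47136 = 23962/(-11857 - 1*(-16009)) + 11505/47136 = 23962/(-11857 + 16009) + 11505*(1/47136) = 23962/4152 + 3835/15712 = 23962*(1/4152) + 3835/15712 = 11981/2076 + 3835/15712 = 49051733/8154528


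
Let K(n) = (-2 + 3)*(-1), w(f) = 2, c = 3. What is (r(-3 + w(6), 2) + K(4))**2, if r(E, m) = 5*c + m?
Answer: 256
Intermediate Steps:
r(E, m) = 15 + m (r(E, m) = 5*3 + m = 15 + m)
K(n) = -1 (K(n) = 1*(-1) = -1)
(r(-3 + w(6), 2) + K(4))**2 = ((15 + 2) - 1)**2 = (17 - 1)**2 = 16**2 = 256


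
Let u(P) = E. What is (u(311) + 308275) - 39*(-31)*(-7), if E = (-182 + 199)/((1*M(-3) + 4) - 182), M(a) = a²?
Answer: 50668211/169 ≈ 2.9981e+5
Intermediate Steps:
E = -17/169 (E = (-182 + 199)/((1*(-3)² + 4) - 182) = 17/((1*9 + 4) - 182) = 17/((9 + 4) - 182) = 17/(13 - 182) = 17/(-169) = 17*(-1/169) = -17/169 ≈ -0.10059)
u(P) = -17/169
(u(311) + 308275) - 39*(-31)*(-7) = (-17/169 + 308275) - 39*(-31)*(-7) = 52098458/169 + 1209*(-7) = 52098458/169 - 8463 = 50668211/169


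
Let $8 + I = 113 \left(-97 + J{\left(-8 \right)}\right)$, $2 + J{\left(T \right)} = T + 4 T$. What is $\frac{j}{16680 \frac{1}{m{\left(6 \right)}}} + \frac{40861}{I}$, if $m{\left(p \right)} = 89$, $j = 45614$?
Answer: $\frac{6311577541}{26212620} \approx 240.78$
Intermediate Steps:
$J{\left(T \right)} = -2 + 5 T$ ($J{\left(T \right)} = -2 + \left(T + 4 T\right) = -2 + 5 T$)
$I = -15715$ ($I = -8 + 113 \left(-97 + \left(-2 + 5 \left(-8\right)\right)\right) = -8 + 113 \left(-97 - 42\right) = -8 + 113 \left(-139\right) = -8 - 15707 = -15715$)
$\frac{j}{16680 \frac{1}{m{\left(6 \right)}}} + \frac{40861}{I} = \frac{45614}{16680 \cdot \frac{1}{89}} + \frac{40861}{-15715} = \frac{45614}{16680 \cdot \frac{1}{89}} + 40861 \left(- \frac{1}{15715}\right) = \frac{45614}{\frac{16680}{89}} - \frac{40861}{15715} = 45614 \cdot \frac{89}{16680} - \frac{40861}{15715} = \frac{2029823}{8340} - \frac{40861}{15715} = \frac{6311577541}{26212620}$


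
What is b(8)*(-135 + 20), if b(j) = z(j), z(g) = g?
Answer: -920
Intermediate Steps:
b(j) = j
b(8)*(-135 + 20) = 8*(-135 + 20) = 8*(-115) = -920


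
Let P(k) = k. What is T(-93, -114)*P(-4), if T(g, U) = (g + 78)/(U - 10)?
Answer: -15/31 ≈ -0.48387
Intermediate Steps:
T(g, U) = (78 + g)/(-10 + U)
T(-93, -114)*P(-4) = ((78 - 93)/(-10 - 114))*(-4) = (-15/(-124))*(-4) = -1/124*(-15)*(-4) = (15/124)*(-4) = -15/31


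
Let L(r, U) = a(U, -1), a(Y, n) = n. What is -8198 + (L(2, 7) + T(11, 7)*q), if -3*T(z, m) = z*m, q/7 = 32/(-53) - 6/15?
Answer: -6374831/795 ≈ -8018.7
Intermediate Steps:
q = -1862/265 (q = 7*(32/(-53) - 6/15) = 7*(32*(-1/53) - 6*1/15) = 7*(-32/53 - ⅖) = 7*(-266/265) = -1862/265 ≈ -7.0264)
L(r, U) = -1
T(z, m) = -m*z/3 (T(z, m) = -z*m/3 = -m*z/3)
-8198 + (L(2, 7) + T(11, 7)*q) = -8198 + (-1 - ⅓*7*11*(-1862/265)) = -8198 + (-1 - 77/3*(-1862/265)) = -8198 + (-1 + 143374/795) = -8198 + 142579/795 = -6374831/795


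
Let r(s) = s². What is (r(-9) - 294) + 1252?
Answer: 1039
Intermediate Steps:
(r(-9) - 294) + 1252 = ((-9)² - 294) + 1252 = (81 - 294) + 1252 = -213 + 1252 = 1039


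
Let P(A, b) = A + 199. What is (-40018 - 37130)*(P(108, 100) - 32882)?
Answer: 2513096100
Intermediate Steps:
P(A, b) = 199 + A
(-40018 - 37130)*(P(108, 100) - 32882) = (-40018 - 37130)*((199 + 108) - 32882) = -77148*(307 - 32882) = -77148*(-32575) = 2513096100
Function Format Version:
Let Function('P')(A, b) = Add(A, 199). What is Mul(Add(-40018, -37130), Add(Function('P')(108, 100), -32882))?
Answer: 2513096100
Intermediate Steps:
Function('P')(A, b) = Add(199, A)
Mul(Add(-40018, -37130), Add(Function('P')(108, 100), -32882)) = Mul(Add(-40018, -37130), Add(Add(199, 108), -32882)) = Mul(-77148, Add(307, -32882)) = Mul(-77148, -32575) = 2513096100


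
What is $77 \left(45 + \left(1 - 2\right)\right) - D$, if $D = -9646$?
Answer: $13034$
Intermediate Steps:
$77 \left(45 + \left(1 - 2\right)\right) - D = 77 \left(45 + \left(1 - 2\right)\right) - -9646 = 77 \left(45 + \left(1 - 2\right)\right) + 9646 = 77 \left(45 - 1\right) + 9646 = 77 \cdot 44 + 9646 = 3388 + 9646 = 13034$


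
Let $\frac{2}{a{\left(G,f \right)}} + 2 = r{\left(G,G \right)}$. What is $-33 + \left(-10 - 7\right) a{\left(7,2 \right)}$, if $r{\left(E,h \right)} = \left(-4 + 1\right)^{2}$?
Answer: $- \frac{265}{7} \approx -37.857$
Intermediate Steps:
$r{\left(E,h \right)} = 9$ ($r{\left(E,h \right)} = \left(-3\right)^{2} = 9$)
$a{\left(G,f \right)} = \frac{2}{7}$ ($a{\left(G,f \right)} = \frac{2}{-2 + 9} = \frac{2}{7}$)
$-33 + \left(-10 - 7\right) a{\left(7,2 \right)} = -33 + \left(-10 - 7\right) \frac{2}{7} = -33 - \frac{34}{7} = - \frac{265}{7}$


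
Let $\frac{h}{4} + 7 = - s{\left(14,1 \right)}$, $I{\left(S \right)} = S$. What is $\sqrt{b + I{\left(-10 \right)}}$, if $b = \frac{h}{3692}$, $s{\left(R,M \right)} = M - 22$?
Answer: $\frac{96 i \sqrt{923}}{923} \approx 3.1599 i$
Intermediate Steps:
$s{\left(R,M \right)} = -22 + M$ ($s{\left(R,M \right)} = M - 22 = -22 + M$)
$h = 56$ ($h = -28 + 4 \left(- (-22 + 1)\right) = -28 + 4 \left(\left(-1\right) \left(-21\right)\right) = -28 + 4 \cdot 21 = -28 + 84 = 56$)
$b = \frac{14}{923}$ ($b = \frac{56}{3692} = 56 \cdot \frac{1}{3692} = \frac{14}{923} \approx 0.015168$)
$\sqrt{b + I{\left(-10 \right)}} = \sqrt{\frac{14}{923} - 10} = \sqrt{- \frac{9216}{923}} = \frac{96 i \sqrt{923}}{923}$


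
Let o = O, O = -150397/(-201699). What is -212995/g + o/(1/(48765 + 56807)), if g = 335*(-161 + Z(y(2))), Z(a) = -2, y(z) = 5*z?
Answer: 173409085845065/2202754779 ≈ 78724.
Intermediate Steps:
O = 150397/201699 (O = -150397*(-1/201699) = 150397/201699 ≈ 0.74565)
o = 150397/201699 ≈ 0.74565
g = -54605 (g = 335*(-161 - 2) = 335*(-163) = -54605)
-212995/g + o/(1/(48765 + 56807)) = -212995/(-54605) + 150397/(201699*(1/(48765 + 56807))) = -212995*(-1/54605) + 150397/(201699*(1/105572)) = 42599/10921 + 150397/(201699*(1/105572)) = 42599/10921 + (150397/201699)*105572 = 42599/10921 + 15877712084/201699 = 173409085845065/2202754779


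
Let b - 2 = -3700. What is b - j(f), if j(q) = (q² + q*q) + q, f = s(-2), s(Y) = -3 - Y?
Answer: -3699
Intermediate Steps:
f = -1 (f = -3 - 1*(-2) = -3 + 2 = -1)
b = -3698 (b = 2 - 3700 = -3698)
j(q) = q + 2*q² (j(q) = (q² + q²) + q = 2*q² + q = q + 2*q²)
b - j(f) = -3698 - (-1)*(1 + 2*(-1)) = -3698 - (-1)*(1 - 2) = -3698 - (-1)*(-1) = -3698 - 1*1 = -3698 - 1 = -3699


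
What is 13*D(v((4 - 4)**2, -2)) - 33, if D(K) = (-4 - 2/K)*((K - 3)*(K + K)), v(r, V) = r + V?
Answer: -813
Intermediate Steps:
v(r, V) = V + r
D(K) = 2*K*(-4 - 2/K)*(-3 + K) (D(K) = (-4 - 2/K)*((-3 + K)*(2*K)) = (-4 - 2/K)*(2*K*(-3 + K)) = 2*K*(-4 - 2/K)*(-3 + K))
13*D(v((4 - 4)**2, -2)) - 33 = 13*(12 - 8*(-2 + (4 - 4)**2)**2 + 20*(-2 + (4 - 4)**2)) - 33 = 13*(12 - 8*(-2 + 0**2)**2 + 20*(-2 + 0**2)) - 33 = 13*(12 - 8*(-2 + 0)**2 + 20*(-2 + 0)) - 33 = 13*(12 - 8*(-2)**2 + 20*(-2)) - 33 = 13*(12 - 8*4 - 40) - 33 = 13*(12 - 32 - 40) - 33 = 13*(-60) - 33 = -780 - 33 = -813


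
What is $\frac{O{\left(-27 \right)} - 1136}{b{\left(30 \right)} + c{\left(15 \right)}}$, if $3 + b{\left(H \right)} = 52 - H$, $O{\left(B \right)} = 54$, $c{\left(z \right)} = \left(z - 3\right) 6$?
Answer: $- \frac{1082}{91} \approx -11.89$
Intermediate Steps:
$c{\left(z \right)} = -18 + 6 z$ ($c{\left(z \right)} = \left(-3 + z\right) 6 = -18 + 6 z$)
$b{\left(H \right)} = 49 - H$ ($b{\left(H \right)} = -3 - \left(-52 + H\right) = 49 - H$)
$\frac{O{\left(-27 \right)} - 1136}{b{\left(30 \right)} + c{\left(15 \right)}} = \frac{54 - 1136}{\left(49 - 30\right) + \left(-18 + 6 \cdot 15\right)} = - \frac{1082}{\left(49 - 30\right) + \left(-18 + 90\right)} = - \frac{1082}{19 + 72} = - \frac{1082}{91}$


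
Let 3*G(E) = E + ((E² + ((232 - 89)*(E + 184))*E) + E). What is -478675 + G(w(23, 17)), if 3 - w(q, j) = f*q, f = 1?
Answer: -1904705/3 ≈ -6.3490e+5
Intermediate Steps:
w(q, j) = 3 - q
G(E) = E²/3 + 2*E/3 + E*(26312 + 143*E)/3 (G(E) = (E + ((E² + ((232 - 89)*(E + 184))*E) + E))/3 = (E + ((E² + (143*(184 + E))*E) + E))/3 = (E + ((E² + (26312 + 143*E)*E) + E))/3 = (E + ((E² + E*(26312 + 143*E)) + E))/3 = (E + (E + E² + E*(26312 + 143*E)))/3 = (E² + 2*E + E*(26312 + 143*E))/3 = E²/3 + 2*E/3 + E*(26312 + 143*E)/3)
-478675 + G(w(23, 17)) = -478675 + 2*(3 - 1*23)*(13157 + 72*(3 - 1*23))/3 = -478675 + 2*(3 - 23)*(13157 + 72*(3 - 23))/3 = -478675 + (⅔)*(-20)*(13157 + 72*(-20)) = -478675 + (⅔)*(-20)*(13157 - 1440) = -478675 + (⅔)*(-20)*11717 = -478675 - 468680/3 = -1904705/3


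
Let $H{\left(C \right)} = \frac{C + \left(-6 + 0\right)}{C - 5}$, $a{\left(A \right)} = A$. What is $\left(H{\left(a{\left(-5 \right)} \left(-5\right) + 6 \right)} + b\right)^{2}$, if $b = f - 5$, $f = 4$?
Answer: $\frac{1}{676} \approx 0.0014793$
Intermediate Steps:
$b = -1$ ($b = 4 - 5 = -1$)
$H{\left(C \right)} = \frac{-6 + C}{-5 + C}$ ($H{\left(C \right)} = \frac{C - 6}{-5 + C} = \frac{-6 + C}{-5 + C}$)
$\left(H{\left(a{\left(-5 \right)} \left(-5\right) + 6 \right)} + b\right)^{2} = \left(\frac{-6 + \left(\left(-5\right) \left(-5\right) + 6\right)}{-5 + \left(\left(-5\right) \left(-5\right) + 6\right)} - 1\right)^{2} = \left(\frac{-6 + \left(25 + 6\right)}{-5 + \left(25 + 6\right)} - 1\right)^{2} = \left(\frac{-6 + 31}{-5 + 31} - 1\right)^{2} = \left(\frac{1}{26} \cdot 25 - 1\right)^{2} = \left(\frac{25}{26} - 1\right)^{2} = \left(- \frac{1}{26}\right)^{2} = \frac{1}{676}$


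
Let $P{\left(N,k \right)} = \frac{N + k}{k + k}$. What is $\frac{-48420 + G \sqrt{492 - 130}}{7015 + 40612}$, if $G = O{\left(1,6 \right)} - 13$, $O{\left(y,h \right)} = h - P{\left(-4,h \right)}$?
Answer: $- \frac{48420}{47627} - \frac{43 \sqrt{362}}{285762} \approx -1.0195$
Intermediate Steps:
$P{\left(N,k \right)} = \frac{N + k}{2 k}$
$O{\left(y,h \right)} = h - \frac{-4 + h}{2 h}$
$G = - \frac{43}{6}$ ($G = \left(- \frac{1}{2} + 6 + \frac{2}{6}\right) - 13 = \left(- \frac{1}{2} + 6 + 2 \cdot \frac{1}{6}\right) - 13 = \left(- \frac{1}{2} + 6 + \frac{1}{3}\right) - 13 = \frac{35}{6} - 13 = - \frac{43}{6} \approx -7.1667$)
$\frac{-48420 + G \sqrt{492 - 130}}{7015 + 40612} = \frac{-48420 - \frac{43 \sqrt{492 - 130}}{6}}{7015 + 40612} = \frac{-48420 - \frac{43 \sqrt{362}}{6}}{47627} = \left(-48420 - \frac{43 \sqrt{362}}{6}\right) \frac{1}{47627} = - \frac{48420}{47627} - \frac{43 \sqrt{362}}{285762}$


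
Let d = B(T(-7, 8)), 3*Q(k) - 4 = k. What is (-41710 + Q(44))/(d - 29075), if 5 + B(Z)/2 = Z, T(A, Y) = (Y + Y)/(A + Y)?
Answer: 41694/29053 ≈ 1.4351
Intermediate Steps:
T(A, Y) = 2*Y/(A + Y) (T(A, Y) = (2*Y)/(A + Y) = 2*Y/(A + Y))
B(Z) = -10 + 2*Z
Q(k) = 4/3 + k/3
d = 22 (d = -10 + 2*(2*8/(-7 + 8)) = -10 + 2*(2*8/1) = -10 + 2*(2*8*1) = -10 + 2*16 = -10 + 32 = 22)
(-41710 + Q(44))/(d - 29075) = (-41710 + (4/3 + (⅓)*44))/(22 - 29075) = (-41710 + (4/3 + 44/3))/(-29053) = (-41710 + 16)*(-1/29053) = -41694*(-1/29053) = 41694/29053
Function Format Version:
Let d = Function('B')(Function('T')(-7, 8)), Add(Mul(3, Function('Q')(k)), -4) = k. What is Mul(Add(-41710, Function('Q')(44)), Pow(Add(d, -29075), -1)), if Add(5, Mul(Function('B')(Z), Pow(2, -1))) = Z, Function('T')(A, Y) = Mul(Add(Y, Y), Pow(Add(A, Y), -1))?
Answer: Rational(41694, 29053) ≈ 1.4351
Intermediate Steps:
Function('T')(A, Y) = Mul(2, Y, Pow(Add(A, Y), -1)) (Function('T')(A, Y) = Mul(Mul(2, Y), Pow(Add(A, Y), -1)) = Mul(2, Y, Pow(Add(A, Y), -1)))
Function('B')(Z) = Add(-10, Mul(2, Z))
Function('Q')(k) = Add(Rational(4, 3), Mul(Rational(1, 3), k))
d = 22 (d = Add(-10, Mul(2, Mul(2, 8, Pow(Add(-7, 8), -1)))) = Add(-10, Mul(2, Mul(2, 8, Pow(1, -1)))) = Add(-10, Mul(2, Mul(2, 8, 1))) = Add(-10, Mul(2, 16)) = Add(-10, 32) = 22)
Mul(Add(-41710, Function('Q')(44)), Pow(Add(d, -29075), -1)) = Mul(Add(-41710, Add(Rational(4, 3), Mul(Rational(1, 3), 44))), Pow(Add(22, -29075), -1)) = Mul(Add(-41710, Add(Rational(4, 3), Rational(44, 3))), Pow(-29053, -1)) = Mul(Add(-41710, 16), Rational(-1, 29053)) = Mul(-41694, Rational(-1, 29053)) = Rational(41694, 29053)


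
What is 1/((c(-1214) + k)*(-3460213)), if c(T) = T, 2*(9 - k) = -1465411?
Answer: -2/5062295079213 ≈ -3.9508e-13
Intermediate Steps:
k = 1465429/2 (k = 9 - ½*(-1465411) = 9 + 1465411/2 = 1465429/2 ≈ 7.3271e+5)
1/((c(-1214) + k)*(-3460213)) = 1/((-1214 + 1465429/2)*(-3460213)) = -1/3460213/(1463001/2) = (2/1463001)*(-1/3460213) = -2/5062295079213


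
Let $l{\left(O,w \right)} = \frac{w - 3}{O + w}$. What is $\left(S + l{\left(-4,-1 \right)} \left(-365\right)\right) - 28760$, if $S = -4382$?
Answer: $-33434$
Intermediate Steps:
$l{\left(O,w \right)} = \frac{-3 + w}{O + w}$
$\left(S + l{\left(-4,-1 \right)} \left(-365\right)\right) - 28760 = \left(-4382 + \frac{-3 - 1}{-4 - 1} \left(-365\right)\right) - 28760 = \left(-4382 + \frac{1}{-5} \left(-4\right) \left(-365\right)\right) - 28760 = \left(-4382 + \left(- \frac{1}{5}\right) \left(-4\right) \left(-365\right)\right) - 28760 = \left(-4382 + \frac{4}{5} \left(-365\right)\right) - 28760 = \left(-4382 - 292\right) - 28760 = -4674 - 28760 = -33434$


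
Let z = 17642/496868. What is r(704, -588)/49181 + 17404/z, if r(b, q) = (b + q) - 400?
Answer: 212646116864652/433825601 ≈ 4.9017e+5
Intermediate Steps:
z = 8821/248434 (z = 17642*(1/496868) = 8821/248434 ≈ 0.035506)
r(b, q) = -400 + b + q
r(704, -588)/49181 + 17404/z = (-400 + 704 - 588)/49181 + 17404/(8821/248434) = -284*1/49181 + 17404*(248434/8821) = -284/49181 + 4323745336/8821 = 212646116864652/433825601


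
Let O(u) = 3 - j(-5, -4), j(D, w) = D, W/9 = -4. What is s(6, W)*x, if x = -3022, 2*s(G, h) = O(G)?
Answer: -12088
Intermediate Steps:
W = -36 (W = 9*(-4) = -36)
O(u) = 8 (O(u) = 3 - 1*(-5) = 3 + 5 = 8)
s(G, h) = 4 (s(G, h) = (1/2)*8 = 4)
s(6, W)*x = 4*(-3022) = -12088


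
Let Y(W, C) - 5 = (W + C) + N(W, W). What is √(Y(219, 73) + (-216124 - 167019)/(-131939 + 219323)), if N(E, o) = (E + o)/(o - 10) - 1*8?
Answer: √197585724957126/830148 ≈ 16.933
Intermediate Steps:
N(E, o) = -8 + (E + o)/(-10 + o) (N(E, o) = (E + o)/(-10 + o) - 8 = -8 + (E + o)/(-10 + o))
Y(W, C) = 5 + C + W + (80 - 6*W)/(-10 + W) (Y(W, C) = 5 + ((W + C) + (80 + W - 7*W)/(-10 + W)) = 5 + ((C + W) + (80 - 6*W)/(-10 + W)) = 5 + (C + W + (80 - 6*W)/(-10 + W)) = 5 + C + W + (80 - 6*W)/(-10 + W))
√(Y(219, 73) + (-216124 - 167019)/(-131939 + 219323)) = √((80 - 6*219 + (-10 + 219)*(5 + 73 + 219))/(-10 + 219) + (-216124 - 167019)/(-131939 + 219323)) = √((80 - 1314 + 209*297)/209 - 383143/87384) = √((80 - 1314 + 62073)/209 - 383143*1/87384) = √((1/209)*60839 - 383143/87384) = √(60839/209 - 383143/87384) = √(476025299/1660296) = √197585724957126/830148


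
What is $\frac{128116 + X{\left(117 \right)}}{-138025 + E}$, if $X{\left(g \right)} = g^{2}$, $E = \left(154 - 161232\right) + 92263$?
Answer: $- \frac{28361}{41368} \approx -0.68558$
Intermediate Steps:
$E = -68815$ ($E = -161078 + 92263 = -68815$)
$\frac{128116 + X{\left(117 \right)}}{-138025 + E} = \frac{128116 + 117^{2}}{-138025 - 68815} = \frac{128116 + 13689}{-206840} = 141805 \left(- \frac{1}{206840}\right) = - \frac{28361}{41368}$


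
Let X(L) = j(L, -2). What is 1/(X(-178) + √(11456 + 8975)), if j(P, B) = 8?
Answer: -8/20367 + √20431/20367 ≈ 0.0066253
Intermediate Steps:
X(L) = 8
1/(X(-178) + √(11456 + 8975)) = 1/(8 + √(11456 + 8975)) = 1/(8 + √20431)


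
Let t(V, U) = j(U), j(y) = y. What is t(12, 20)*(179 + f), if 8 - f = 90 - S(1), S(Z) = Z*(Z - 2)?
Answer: 1920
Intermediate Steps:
t(V, U) = U
S(Z) = Z*(-2 + Z)
f = -83 (f = 8 - (90 - (-2 + 1)) = 8 - (90 - (-1)) = 8 - (90 - 1*(-1)) = 8 - (90 + 1) = 8 - 1*91 = 8 - 91 = -83)
t(12, 20)*(179 + f) = 20*(179 - 83) = 20*96 = 1920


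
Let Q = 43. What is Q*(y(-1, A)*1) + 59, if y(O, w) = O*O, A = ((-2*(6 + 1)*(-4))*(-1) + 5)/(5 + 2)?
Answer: 102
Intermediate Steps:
A = -51/7 (A = ((-2*7*(-4))*(-1) + 5)/7 = (-14*(-4)*(-1) + 5)*(1/7) = (56*(-1) + 5)*(1/7) = (-56 + 5)*(1/7) = -51*1/7 = -51/7 ≈ -7.2857)
y(O, w) = O**2
Q*(y(-1, A)*1) + 59 = 43*((-1)**2*1) + 59 = 43*(1*1) + 59 = 43*1 + 59 = 43 + 59 = 102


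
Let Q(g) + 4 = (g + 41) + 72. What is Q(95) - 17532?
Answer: -17328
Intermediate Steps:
Q(g) = 109 + g (Q(g) = -4 + ((g + 41) + 72) = -4 + ((41 + g) + 72) = -4 + (113 + g) = 109 + g)
Q(95) - 17532 = (109 + 95) - 17532 = 204 - 17532 = -17328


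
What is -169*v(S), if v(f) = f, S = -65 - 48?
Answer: 19097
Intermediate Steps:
S = -113
-169*v(S) = -169*(-113) = 19097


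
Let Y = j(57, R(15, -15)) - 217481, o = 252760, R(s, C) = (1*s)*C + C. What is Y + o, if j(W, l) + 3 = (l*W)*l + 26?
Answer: 3318502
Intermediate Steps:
R(s, C) = C + C*s (R(s, C) = s*C + C = C*s + C = C + C*s)
j(W, l) = 23 + W*l² (j(W, l) = -3 + ((l*W)*l + 26) = -3 + ((W*l)*l + 26) = -3 + (W*l² + 26) = -3 + (26 + W*l²) = 23 + W*l²)
Y = 3065742 (Y = (23 + 57*(-15*(1 + 15))²) - 217481 = (23 + 57*(-15*16)²) - 217481 = (23 + 57*(-240)²) - 217481 = (23 + 57*57600) - 217481 = (23 + 3283200) - 217481 = 3283223 - 217481 = 3065742)
Y + o = 3065742 + 252760 = 3318502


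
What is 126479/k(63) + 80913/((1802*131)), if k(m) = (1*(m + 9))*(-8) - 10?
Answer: -7452367670/34583083 ≈ -215.49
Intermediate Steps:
k(m) = -82 - 8*m (k(m) = (1*(9 + m))*(-8) - 10 = (9 + m)*(-8) - 10 = (-72 - 8*m) - 10 = -82 - 8*m)
126479/k(63) + 80913/((1802*131)) = 126479/(-82 - 8*63) + 80913/((1802*131)) = 126479/(-82 - 504) + 80913/236062 = 126479/(-586) + 80913*(1/236062) = 126479*(-1/586) + 80913/236062 = -126479/586 + 80913/236062 = -7452367670/34583083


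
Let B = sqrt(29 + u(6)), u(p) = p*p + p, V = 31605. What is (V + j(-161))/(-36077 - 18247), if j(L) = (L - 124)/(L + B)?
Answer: -54469009/93618360 - 19*sqrt(71)/93618360 ≈ -0.58182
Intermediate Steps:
u(p) = p + p**2 (u(p) = p**2 + p = p + p**2)
B = sqrt(71) (B = sqrt(29 + 6*(1 + 6)) = sqrt(29 + 6*7) = sqrt(29 + 42) = sqrt(71) ≈ 8.4261)
j(L) = (-124 + L)/(L + sqrt(71)) (j(L) = (L - 124)/(L + sqrt(71)) = (-124 + L)/(L + sqrt(71)))
(V + j(-161))/(-36077 - 18247) = (31605 + (-124 - 161)/(-161 + sqrt(71)))/(-36077 - 18247) = (31605 - 285/(-161 + sqrt(71)))/(-54324) = (31605 - 285/(-161 + sqrt(71)))*(-1/54324) = -10535/18108 + 95/(18108*(-161 + sqrt(71)))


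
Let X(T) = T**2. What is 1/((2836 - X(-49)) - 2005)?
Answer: -1/1570 ≈ -0.00063694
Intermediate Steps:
1/((2836 - X(-49)) - 2005) = 1/((2836 - 1*(-49)**2) - 2005) = 1/((2836 - 1*2401) - 2005) = 1/((2836 - 2401) - 2005) = 1/(435 - 2005) = 1/(-1570) = -1/1570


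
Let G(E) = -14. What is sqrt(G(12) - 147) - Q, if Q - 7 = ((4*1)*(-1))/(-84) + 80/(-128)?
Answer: -1079/168 + I*sqrt(161) ≈ -6.4226 + 12.689*I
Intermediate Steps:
Q = 1079/168 (Q = 7 + (((4*1)*(-1))/(-84) + 80/(-128)) = 7 + ((4*(-1))*(-1/84) + 80*(-1/128)) = 7 + (-4*(-1/84) - 5/8) = 7 + (1/21 - 5/8) = 7 - 97/168 = 1079/168 ≈ 6.4226)
sqrt(G(12) - 147) - Q = sqrt(-14 - 147) - 1*1079/168 = sqrt(-161) - 1079/168 = I*sqrt(161) - 1079/168 = -1079/168 + I*sqrt(161)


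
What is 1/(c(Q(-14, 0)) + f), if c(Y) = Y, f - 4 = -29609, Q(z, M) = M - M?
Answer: -1/29605 ≈ -3.3778e-5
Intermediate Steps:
Q(z, M) = 0
f = -29605 (f = 4 - 29609 = -29605)
1/(c(Q(-14, 0)) + f) = 1/(0 - 29605) = 1/(-29605) = -1/29605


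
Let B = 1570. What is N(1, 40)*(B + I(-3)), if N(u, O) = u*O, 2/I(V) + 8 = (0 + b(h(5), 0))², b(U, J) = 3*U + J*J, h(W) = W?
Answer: 13627680/217 ≈ 62800.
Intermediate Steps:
b(U, J) = J² + 3*U (b(U, J) = 3*U + J² = J² + 3*U)
I(V) = 2/217 (I(V) = 2/(-8 + (0 + (0² + 3*5))²) = 2/(-8 + (0 + (0 + 15))²) = 2/(-8 + (0 + 15)²) = 2/(-8 + 15²) = 2/(-8 + 225) = 2/217)
N(u, O) = O*u
N(1, 40)*(B + I(-3)) = (40*1)*(1570 + 2/217) = 40*(340692/217) = 13627680/217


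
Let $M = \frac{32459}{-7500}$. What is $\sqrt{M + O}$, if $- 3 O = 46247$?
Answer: $\frac{i \sqrt{346949877}}{150} \approx 124.18 i$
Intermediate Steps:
$O = - \frac{46247}{3}$ ($O = \left(- \frac{1}{3}\right) 46247 = - \frac{46247}{3} \approx -15416.0$)
$M = - \frac{32459}{7500}$ ($M = 32459 \left(- \frac{1}{7500}\right) = - \frac{32459}{7500} \approx -4.3279$)
$\sqrt{M + O} = \sqrt{- \frac{32459}{7500} - \frac{46247}{3}} = \sqrt{- \frac{115649959}{7500}} = \frac{i \sqrt{346949877}}{150}$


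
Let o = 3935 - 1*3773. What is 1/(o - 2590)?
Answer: -1/2428 ≈ -0.00041186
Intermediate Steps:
o = 162 (o = 3935 - 3773 = 162)
1/(o - 2590) = 1/(162 - 2590) = 1/(-2428) = -1/2428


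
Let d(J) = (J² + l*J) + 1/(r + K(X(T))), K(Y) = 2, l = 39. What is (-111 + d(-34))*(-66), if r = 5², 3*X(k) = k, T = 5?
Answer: 166892/9 ≈ 18544.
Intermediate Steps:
X(k) = k/3
r = 25
d(J) = 1/27 + J² + 39*J (d(J) = (J² + 39*J) + 1/(25 + 2) = (J² + 39*J) + 1/27 = 1/27 + J² + 39*J)
(-111 + d(-34))*(-66) = (-111 + (1/27 + (-34)² + 39*(-34)))*(-66) = (-111 + (1/27 + 1156 - 1326))*(-66) = (-111 - 4589/27)*(-66) = -7586/27*(-66) = 166892/9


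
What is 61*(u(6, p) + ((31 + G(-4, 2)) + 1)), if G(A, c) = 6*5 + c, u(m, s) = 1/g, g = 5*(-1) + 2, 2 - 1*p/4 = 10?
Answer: 11651/3 ≈ 3883.7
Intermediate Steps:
p = -32 (p = 8 - 4*10 = 8 - 40 = -32)
g = -3 (g = -5 + 2 = -3)
u(m, s) = -1/3 (u(m, s) = 1/(-3) = -1/3)
G(A, c) = 30 + c
61*(u(6, p) + ((31 + G(-4, 2)) + 1)) = 61*(-1/3 + ((31 + (30 + 2)) + 1)) = 61*(-1/3 + ((31 + 32) + 1)) = 61*(-1/3 + (63 + 1)) = 61*(-1/3 + 64) = 61*(191/3) = 11651/3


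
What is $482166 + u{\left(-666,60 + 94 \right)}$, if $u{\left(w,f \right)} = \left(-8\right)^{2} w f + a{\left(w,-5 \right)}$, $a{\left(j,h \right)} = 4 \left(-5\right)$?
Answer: $-6081950$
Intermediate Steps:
$a{\left(j,h \right)} = -20$
$u{\left(w,f \right)} = -20 + 64 f w$ ($u{\left(w,f \right)} = \left(-8\right)^{2} w f - 20 = 64 w f - 20 = 64 f w - 20 = -20 + 64 f w$)
$482166 + u{\left(-666,60 + 94 \right)} = 482166 + \left(-20 + 64 \left(60 + 94\right) \left(-666\right)\right) = 482166 + \left(-20 + 64 \cdot 154 \left(-666\right)\right) = 482166 - 6564116 = -6081950$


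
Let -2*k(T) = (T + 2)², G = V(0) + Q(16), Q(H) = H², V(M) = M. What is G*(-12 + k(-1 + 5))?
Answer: -7680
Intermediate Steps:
G = 256 (G = 0 + 16² = 0 + 256 = 256)
k(T) = -(2 + T)²/2 (k(T) = -(T + 2)²/2 = -(2 + T)²/2)
G*(-12 + k(-1 + 5)) = 256*(-12 - (2 + (-1 + 5))²/2) = 256*(-12 - (2 + 4)²/2) = 256*(-12 - ½*6²) = 256*(-12 - ½*36) = 256*(-12 - 18) = 256*(-30) = -7680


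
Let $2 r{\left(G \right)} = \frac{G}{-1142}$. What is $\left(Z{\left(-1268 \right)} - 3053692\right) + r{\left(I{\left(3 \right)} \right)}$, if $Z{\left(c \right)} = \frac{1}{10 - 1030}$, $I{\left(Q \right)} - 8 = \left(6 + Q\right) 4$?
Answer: $- \frac{1778531306431}{582420} \approx -3.0537 \cdot 10^{6}$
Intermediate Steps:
$I{\left(Q \right)} = 32 + 4 Q$ ($I{\left(Q \right)} = 8 + \left(6 + Q\right) 4 = 8 + \left(24 + 4 Q\right) = 32 + 4 Q$)
$Z{\left(c \right)} = - \frac{1}{1020}$ ($Z{\left(c \right)} = \frac{1}{-1020} = - \frac{1}{1020}$)
$r{\left(G \right)} = - \frac{G}{2284}$ ($r{\left(G \right)} = \frac{G \frac{1}{-1142}}{2} = \frac{G \left(- \frac{1}{1142}\right)}{2} = \frac{\left(- \frac{1}{1142}\right) G}{2} = - \frac{G}{2284}$)
$\left(Z{\left(-1268 \right)} - 3053692\right) + r{\left(I{\left(3 \right)} \right)} = \left(- \frac{1}{1020} - 3053692\right) - \frac{32 + 4 \cdot 3}{2284} = - \frac{3114765841}{1020} - \frac{32 + 12}{2284} = - \frac{3114765841}{1020} - \frac{11}{571} = - \frac{1778531306431}{582420}$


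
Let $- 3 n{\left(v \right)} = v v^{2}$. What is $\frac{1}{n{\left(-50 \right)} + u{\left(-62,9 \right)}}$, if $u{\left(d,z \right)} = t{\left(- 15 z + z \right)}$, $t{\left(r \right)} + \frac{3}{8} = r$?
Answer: $\frac{24}{996967} \approx 2.4073 \cdot 10^{-5}$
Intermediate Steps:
$t{\left(r \right)} = - \frac{3}{8} + r$
$u{\left(d,z \right)} = - \frac{3}{8} - 14 z$ ($u{\left(d,z \right)} = - \frac{3}{8} + \left(- 15 z + z\right) = - \frac{3}{8} - 14 z$)
$n{\left(v \right)} = - \frac{v^{3}}{3}$ ($n{\left(v \right)} = - \frac{v v^{2}}{3} = - \frac{v^{3}}{3}$)
$\frac{1}{n{\left(-50 \right)} + u{\left(-62,9 \right)}} = \frac{1}{- \frac{\left(-50\right)^{3}}{3} - \frac{1011}{8}} = \frac{1}{\left(- \frac{1}{3}\right) \left(-125000\right) - \frac{1011}{8}} = \frac{1}{\frac{125000}{3} - \frac{1011}{8}} = \frac{1}{\frac{996967}{24}} = \frac{24}{996967}$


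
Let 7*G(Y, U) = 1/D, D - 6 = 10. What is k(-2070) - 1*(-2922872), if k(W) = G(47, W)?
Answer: 327361665/112 ≈ 2.9229e+6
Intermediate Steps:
D = 16 (D = 6 + 10 = 16)
G(Y, U) = 1/112 (G(Y, U) = (1/7)/16 = (1/7)*(1/16) = 1/112)
k(W) = 1/112
k(-2070) - 1*(-2922872) = 1/112 - 1*(-2922872) = 1/112 + 2922872 = 327361665/112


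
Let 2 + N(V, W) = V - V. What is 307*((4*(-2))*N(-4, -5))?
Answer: 4912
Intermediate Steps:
N(V, W) = -2 (N(V, W) = -2 + (V - V) = -2 + 0 = -2)
307*((4*(-2))*N(-4, -5)) = 307*((4*(-2))*(-2)) = 307*(-8*(-2)) = 307*16 = 4912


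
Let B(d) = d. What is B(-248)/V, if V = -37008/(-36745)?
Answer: -1139095/4626 ≈ -246.24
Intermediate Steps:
V = 37008/36745 (V = -37008*(-1/36745) = 37008/36745 ≈ 1.0072)
B(-248)/V = -248/37008/36745 = -248*36745/37008 = -1139095/4626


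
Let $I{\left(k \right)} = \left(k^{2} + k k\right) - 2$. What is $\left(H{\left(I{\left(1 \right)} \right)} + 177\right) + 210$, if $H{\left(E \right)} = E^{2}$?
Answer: $387$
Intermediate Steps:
$I{\left(k \right)} = -2 + 2 k^{2}$ ($I{\left(k \right)} = \left(k^{2} + k^{2}\right) - 2 = 2 k^{2} - 2 = -2 + 2 k^{2}$)
$\left(H{\left(I{\left(1 \right)} \right)} + 177\right) + 210 = \left(\left(-2 + 2 \cdot 1^{2}\right)^{2} + 177\right) + 210 = \left(\left(-2 + 2 \cdot 1\right)^{2} + 177\right) + 210 = \left(\left(-2 + 2\right)^{2} + 177\right) + 210 = \left(0^{2} + 177\right) + 210 = \left(0 + 177\right) + 210 = 177 + 210 = 387$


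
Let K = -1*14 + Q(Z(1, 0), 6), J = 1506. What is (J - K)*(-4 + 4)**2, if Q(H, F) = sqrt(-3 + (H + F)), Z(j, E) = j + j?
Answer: 0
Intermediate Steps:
Z(j, E) = 2*j
Q(H, F) = sqrt(-3 + F + H) (Q(H, F) = sqrt(-3 + (F + H)) = sqrt(-3 + F + H))
K = -14 + sqrt(5) (K = -1*14 + sqrt(-3 + 6 + 2*1) = -14 + sqrt(-3 + 6 + 2) = -14 + sqrt(5) ≈ -11.764)
(J - K)*(-4 + 4)**2 = (1506 - (-14 + sqrt(5)))*(-4 + 4)**2 = (1506 + (14 - sqrt(5)))*0**2 = (1520 - sqrt(5))*0 = 0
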